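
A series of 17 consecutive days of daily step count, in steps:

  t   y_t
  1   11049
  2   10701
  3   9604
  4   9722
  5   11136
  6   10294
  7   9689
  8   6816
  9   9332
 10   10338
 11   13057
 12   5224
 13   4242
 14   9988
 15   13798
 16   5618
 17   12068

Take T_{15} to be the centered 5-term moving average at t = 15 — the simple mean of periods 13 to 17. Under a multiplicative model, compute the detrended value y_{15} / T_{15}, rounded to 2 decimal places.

1.51

Trend T_15 = (4242 + 9988 + 13798 + 5618 + 12068) / 5 = 45714/5 = 9142.8000
Ratio to trend: 13798 / 9142.8000 = 1.51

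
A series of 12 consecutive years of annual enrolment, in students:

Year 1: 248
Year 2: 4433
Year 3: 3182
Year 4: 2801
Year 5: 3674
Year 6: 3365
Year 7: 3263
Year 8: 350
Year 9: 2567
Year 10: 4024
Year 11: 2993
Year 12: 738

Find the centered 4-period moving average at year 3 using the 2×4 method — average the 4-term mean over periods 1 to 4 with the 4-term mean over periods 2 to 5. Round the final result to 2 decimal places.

Sum over 1–4: 248 + 4433 + 3182 + 2801 = 10664
Sum over 2–5: 4433 + 3182 + 2801 + 3674 = 14090
CMA at t=3 = (10664 + 14090) / (2·4) = 24754 / 8 = 3094.25

3094.25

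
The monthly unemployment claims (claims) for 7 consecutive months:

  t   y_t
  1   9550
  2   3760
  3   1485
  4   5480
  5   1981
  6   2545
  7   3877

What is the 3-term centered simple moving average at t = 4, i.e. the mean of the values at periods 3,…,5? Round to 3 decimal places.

2982.000

Sum of periods 3–5: 1485 + 5480 + 1981 = 8946
Divide by 3: 8946 / 3 = 2982.000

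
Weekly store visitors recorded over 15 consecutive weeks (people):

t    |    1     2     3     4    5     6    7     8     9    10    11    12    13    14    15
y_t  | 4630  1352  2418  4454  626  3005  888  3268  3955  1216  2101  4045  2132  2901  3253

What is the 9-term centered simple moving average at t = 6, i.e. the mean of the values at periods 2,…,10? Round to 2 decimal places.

Sum of periods 2–10: 1352 + 2418 + 4454 + 626 + 3005 + 888 + 3268 + 3955 + 1216 = 21182
Divide by 9: 21182 / 9 = 2353.56

2353.56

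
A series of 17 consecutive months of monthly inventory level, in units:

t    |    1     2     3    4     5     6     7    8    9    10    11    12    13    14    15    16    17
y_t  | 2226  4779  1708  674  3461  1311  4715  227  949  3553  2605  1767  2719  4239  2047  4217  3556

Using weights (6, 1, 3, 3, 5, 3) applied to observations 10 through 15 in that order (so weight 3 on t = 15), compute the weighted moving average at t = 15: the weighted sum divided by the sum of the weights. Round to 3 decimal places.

Weighted sum: 6·3553 + 1·2605 + 3·1767 + 3·2719 + 5·4239 + 3·2047 = 21318 + 2605 + 5301 + 8157 + 21195 + 6141 = 64717
Weight total: 6 + 1 + 3 + 3 + 5 + 3 = 21
WMA = 64717 / 21 = 3081.762

3081.762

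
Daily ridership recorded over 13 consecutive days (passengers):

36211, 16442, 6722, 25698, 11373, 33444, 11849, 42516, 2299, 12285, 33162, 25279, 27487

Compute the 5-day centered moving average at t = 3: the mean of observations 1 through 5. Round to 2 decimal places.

Sum of periods 1–5: 36211 + 16442 + 6722 + 25698 + 11373 = 96446
Divide by 5: 96446 / 5 = 19289.20

19289.20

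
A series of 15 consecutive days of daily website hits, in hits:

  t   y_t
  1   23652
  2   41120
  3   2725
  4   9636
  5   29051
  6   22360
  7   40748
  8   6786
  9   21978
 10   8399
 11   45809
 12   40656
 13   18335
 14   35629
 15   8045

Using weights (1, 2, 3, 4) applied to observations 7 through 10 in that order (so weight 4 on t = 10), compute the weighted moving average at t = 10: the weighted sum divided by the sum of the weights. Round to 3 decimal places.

15385.000

Weighted sum: 1·40748 + 2·6786 + 3·21978 + 4·8399 = 40748 + 13572 + 65934 + 33596 = 153850
Weight total: 1 + 2 + 3 + 4 = 10
WMA = 153850 / 10 = 15385.000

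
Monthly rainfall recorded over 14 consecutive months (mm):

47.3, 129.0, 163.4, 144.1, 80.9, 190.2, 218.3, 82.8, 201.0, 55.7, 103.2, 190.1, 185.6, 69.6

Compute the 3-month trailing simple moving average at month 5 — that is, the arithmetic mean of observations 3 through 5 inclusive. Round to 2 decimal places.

129.47

Sum of periods 3–5: 163.4 + 144.1 + 80.9 = 388.4
Divide by 3: 388.4 / 3 = 129.47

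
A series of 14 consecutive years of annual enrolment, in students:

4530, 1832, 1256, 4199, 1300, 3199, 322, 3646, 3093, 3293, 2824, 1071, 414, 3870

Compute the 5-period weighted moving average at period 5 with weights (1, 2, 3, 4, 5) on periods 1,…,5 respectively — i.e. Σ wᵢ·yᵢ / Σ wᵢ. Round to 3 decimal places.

Weighted sum: 1·4530 + 2·1832 + 3·1256 + 4·4199 + 5·1300 = 4530 + 3664 + 3768 + 16796 + 6500 = 35258
Weight total: 1 + 2 + 3 + 4 + 5 = 15
WMA = 35258 / 15 = 2350.533

2350.533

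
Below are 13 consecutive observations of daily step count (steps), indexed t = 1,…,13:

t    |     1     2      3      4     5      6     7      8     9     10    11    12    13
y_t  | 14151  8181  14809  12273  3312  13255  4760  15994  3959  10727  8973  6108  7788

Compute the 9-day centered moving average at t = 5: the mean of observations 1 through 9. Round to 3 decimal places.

10077.111

Sum of periods 1–9: 14151 + 8181 + 14809 + 12273 + 3312 + 13255 + 4760 + 15994 + 3959 = 90694
Divide by 9: 90694 / 9 = 10077.111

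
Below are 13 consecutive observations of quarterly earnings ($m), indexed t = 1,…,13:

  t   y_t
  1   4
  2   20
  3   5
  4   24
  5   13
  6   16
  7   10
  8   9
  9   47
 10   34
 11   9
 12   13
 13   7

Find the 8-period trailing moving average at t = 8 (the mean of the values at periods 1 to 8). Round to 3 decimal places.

Sum of periods 1–8: 4 + 20 + 5 + 24 + 13 + 16 + 10 + 9 = 101
Divide by 8: 101 / 8 = 12.625

12.625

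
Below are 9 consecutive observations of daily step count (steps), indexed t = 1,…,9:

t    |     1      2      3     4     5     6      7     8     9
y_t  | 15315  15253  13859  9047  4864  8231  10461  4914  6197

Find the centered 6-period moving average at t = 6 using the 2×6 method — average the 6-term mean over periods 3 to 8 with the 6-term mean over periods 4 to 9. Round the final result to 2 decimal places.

Sum over 3–8: 13859 + 9047 + 4864 + 8231 + 10461 + 4914 = 51376
Sum over 4–9: 9047 + 4864 + 8231 + 10461 + 4914 + 6197 = 43714
CMA at t=6 = (51376 + 43714) / (2·6) = 95090 / 12 = 7924.17

7924.17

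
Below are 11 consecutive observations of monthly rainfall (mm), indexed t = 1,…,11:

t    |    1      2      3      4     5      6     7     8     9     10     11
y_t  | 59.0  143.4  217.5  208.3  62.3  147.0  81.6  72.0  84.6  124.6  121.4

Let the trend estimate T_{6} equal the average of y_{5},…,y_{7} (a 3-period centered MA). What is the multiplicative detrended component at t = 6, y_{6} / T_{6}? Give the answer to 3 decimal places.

1.516

Trend T_6 = (62.3 + 147.0 + 81.6) / 3 = 290.9/3 = 96.96667
Ratio to trend: 147.0 / 96.96667 = 1.516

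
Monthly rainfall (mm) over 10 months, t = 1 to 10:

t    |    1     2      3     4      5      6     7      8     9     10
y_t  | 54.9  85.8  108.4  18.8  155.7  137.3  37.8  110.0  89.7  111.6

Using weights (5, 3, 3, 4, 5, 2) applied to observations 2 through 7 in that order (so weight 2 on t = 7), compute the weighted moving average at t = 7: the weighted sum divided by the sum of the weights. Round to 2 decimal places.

99.80

Weighted sum: 5·85.8 + 3·108.4 + 3·18.8 + 4·155.7 + 5·137.3 + 2·37.8 = 429.0 + 325.2 + 56.4 + 622.8 + 686.5 + 75.6 = 2195.5
Weight total: 5 + 3 + 3 + 4 + 5 + 2 = 22
WMA = 2195.5 / 22 = 99.80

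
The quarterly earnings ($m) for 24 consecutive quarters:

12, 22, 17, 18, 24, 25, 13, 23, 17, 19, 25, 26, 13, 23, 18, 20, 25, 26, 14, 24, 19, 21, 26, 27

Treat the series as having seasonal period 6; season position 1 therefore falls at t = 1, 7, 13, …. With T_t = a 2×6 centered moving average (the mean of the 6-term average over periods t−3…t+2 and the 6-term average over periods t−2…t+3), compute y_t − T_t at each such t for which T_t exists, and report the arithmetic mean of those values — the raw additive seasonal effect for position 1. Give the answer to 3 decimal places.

Season position 1 occurs at t = 7, 13, 19 (where T_t is defined).
t=7: T_7 = 20.08333; y_7 − T_7 = 13 − 20.08333 = -7.08333
t=13: T_13 = 20.75000; y_13 − T_13 = 13 − 20.75000 = -7.75000
t=19: T_19 = 21.41667; y_19 − T_19 = 14 − 21.41667 = -7.41667
Mean deviation: (-7.08333 + -7.75000 + -7.41667) / 3 = -7.417

-7.417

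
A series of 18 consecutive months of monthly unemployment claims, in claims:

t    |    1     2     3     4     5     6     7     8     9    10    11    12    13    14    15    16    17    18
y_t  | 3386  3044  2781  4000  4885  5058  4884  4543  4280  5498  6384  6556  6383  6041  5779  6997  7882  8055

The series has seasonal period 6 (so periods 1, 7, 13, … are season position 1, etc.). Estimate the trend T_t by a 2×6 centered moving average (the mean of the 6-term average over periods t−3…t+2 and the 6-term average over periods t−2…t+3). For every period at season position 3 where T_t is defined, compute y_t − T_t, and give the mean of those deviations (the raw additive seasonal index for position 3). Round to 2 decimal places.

-952.46

Season position 3 occurs at t = 9, 15 (where T_t is defined).
t=9: T_9 = 5232.6667; y_9 − T_9 = 4280 − 5232.6667 = -952.6667
t=15: T_15 = 6731.2500; y_15 − T_15 = 5779 − 6731.2500 = -952.2500
Mean deviation: (-952.6667 + -952.2500) / 2 = -952.46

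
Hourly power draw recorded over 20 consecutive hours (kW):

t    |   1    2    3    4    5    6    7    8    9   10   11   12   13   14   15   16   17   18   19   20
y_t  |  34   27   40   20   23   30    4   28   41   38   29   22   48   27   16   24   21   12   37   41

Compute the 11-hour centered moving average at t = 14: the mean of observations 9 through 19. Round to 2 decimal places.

Sum of periods 9–19: 41 + 38 + 29 + 22 + 48 + 27 + 16 + 24 + 21 + 12 + 37 = 315
Divide by 11: 315 / 11 = 28.64

28.64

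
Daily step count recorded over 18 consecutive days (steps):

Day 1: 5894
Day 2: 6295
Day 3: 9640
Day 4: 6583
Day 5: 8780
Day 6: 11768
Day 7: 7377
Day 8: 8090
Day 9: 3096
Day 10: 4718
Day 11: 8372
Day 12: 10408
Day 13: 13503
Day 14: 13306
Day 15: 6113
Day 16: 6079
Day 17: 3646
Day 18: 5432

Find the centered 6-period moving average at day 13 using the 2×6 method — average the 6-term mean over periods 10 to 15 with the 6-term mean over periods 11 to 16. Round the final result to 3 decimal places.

9516.750

Sum over 10–15: 4718 + 8372 + 10408 + 13503 + 13306 + 6113 = 56420
Sum over 11–16: 8372 + 10408 + 13503 + 13306 + 6113 + 6079 = 57781
CMA at t=13 = (56420 + 57781) / (2·6) = 114201 / 12 = 9516.750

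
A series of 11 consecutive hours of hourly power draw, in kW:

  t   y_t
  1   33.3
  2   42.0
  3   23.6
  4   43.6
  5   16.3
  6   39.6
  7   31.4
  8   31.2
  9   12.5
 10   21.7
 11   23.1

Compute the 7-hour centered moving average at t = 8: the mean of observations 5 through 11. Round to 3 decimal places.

Sum of periods 5–11: 16.3 + 39.6 + 31.4 + 31.2 + 12.5 + 21.7 + 23.1 = 175.8
Divide by 7: 175.8 / 7 = 25.114

25.114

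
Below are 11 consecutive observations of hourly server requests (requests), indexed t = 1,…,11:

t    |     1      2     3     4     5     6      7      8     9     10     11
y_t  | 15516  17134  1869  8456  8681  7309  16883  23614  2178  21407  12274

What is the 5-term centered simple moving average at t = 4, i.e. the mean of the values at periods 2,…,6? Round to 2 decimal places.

8689.80

Sum of periods 2–6: 17134 + 1869 + 8456 + 8681 + 7309 = 43449
Divide by 5: 43449 / 5 = 8689.80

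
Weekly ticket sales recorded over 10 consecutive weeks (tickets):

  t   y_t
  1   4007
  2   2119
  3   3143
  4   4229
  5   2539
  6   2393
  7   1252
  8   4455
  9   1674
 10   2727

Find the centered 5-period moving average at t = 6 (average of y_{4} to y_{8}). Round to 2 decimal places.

2973.60

Sum of periods 4–8: 4229 + 2539 + 2393 + 1252 + 4455 = 14868
Divide by 5: 14868 / 5 = 2973.60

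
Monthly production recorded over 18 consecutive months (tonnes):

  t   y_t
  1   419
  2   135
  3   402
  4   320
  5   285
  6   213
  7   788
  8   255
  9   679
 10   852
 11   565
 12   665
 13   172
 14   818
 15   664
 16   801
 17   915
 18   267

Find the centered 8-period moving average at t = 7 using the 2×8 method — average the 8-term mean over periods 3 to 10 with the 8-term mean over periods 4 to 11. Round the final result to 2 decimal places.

484.44

Sum over 3–10: 402 + 320 + 285 + 213 + 788 + 255 + 679 + 852 = 3794
Sum over 4–11: 320 + 285 + 213 + 788 + 255 + 679 + 852 + 565 = 3957
CMA at t=7 = (3794 + 3957) / (2·8) = 7751 / 16 = 484.44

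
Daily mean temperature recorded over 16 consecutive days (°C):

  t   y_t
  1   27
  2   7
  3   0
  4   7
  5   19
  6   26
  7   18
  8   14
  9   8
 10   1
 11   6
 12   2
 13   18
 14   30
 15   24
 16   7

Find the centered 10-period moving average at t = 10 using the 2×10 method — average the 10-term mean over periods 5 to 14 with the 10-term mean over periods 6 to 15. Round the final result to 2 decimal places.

14.45

Sum over 5–14: 19 + 26 + 18 + 14 + 8 + 1 + 6 + 2 + 18 + 30 = 142
Sum over 6–15: 26 + 18 + 14 + 8 + 1 + 6 + 2 + 18 + 30 + 24 = 147
CMA at t=10 = (142 + 147) / (2·10) = 289 / 20 = 14.45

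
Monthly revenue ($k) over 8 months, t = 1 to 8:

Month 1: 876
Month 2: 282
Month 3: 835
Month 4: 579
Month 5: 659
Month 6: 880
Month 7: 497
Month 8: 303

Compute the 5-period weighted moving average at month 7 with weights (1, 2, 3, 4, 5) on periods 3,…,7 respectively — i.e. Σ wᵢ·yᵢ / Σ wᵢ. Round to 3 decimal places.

Weighted sum: 1·835 + 2·579 + 3·659 + 4·880 + 5·497 = 835 + 1158 + 1977 + 3520 + 2485 = 9975
Weight total: 1 + 2 + 3 + 4 + 5 = 15
WMA = 9975 / 15 = 665.000

665.000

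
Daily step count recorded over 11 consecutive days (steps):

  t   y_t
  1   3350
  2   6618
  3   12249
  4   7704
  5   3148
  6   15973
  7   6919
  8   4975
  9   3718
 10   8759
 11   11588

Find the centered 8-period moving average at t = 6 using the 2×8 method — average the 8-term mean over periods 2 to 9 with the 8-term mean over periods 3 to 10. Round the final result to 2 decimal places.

7796.81

Sum over 2–9: 6618 + 12249 + 7704 + 3148 + 15973 + 6919 + 4975 + 3718 = 61304
Sum over 3–10: 12249 + 7704 + 3148 + 15973 + 6919 + 4975 + 3718 + 8759 = 63445
CMA at t=6 = (61304 + 63445) / (2·8) = 124749 / 16 = 7796.81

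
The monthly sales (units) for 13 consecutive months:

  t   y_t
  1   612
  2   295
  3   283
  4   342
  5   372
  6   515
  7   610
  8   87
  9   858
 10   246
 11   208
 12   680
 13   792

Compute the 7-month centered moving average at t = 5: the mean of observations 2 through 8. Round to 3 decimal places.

357.714

Sum of periods 2–8: 295 + 283 + 342 + 372 + 515 + 610 + 87 = 2504
Divide by 7: 2504 / 7 = 357.714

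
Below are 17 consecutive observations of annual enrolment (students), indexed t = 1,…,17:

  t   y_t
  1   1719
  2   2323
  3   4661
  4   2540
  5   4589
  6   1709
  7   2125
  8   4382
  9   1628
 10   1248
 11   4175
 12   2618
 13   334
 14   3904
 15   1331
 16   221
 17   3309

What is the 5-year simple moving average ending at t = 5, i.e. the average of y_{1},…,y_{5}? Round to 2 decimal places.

3166.40

Sum of periods 1–5: 1719 + 2323 + 4661 + 2540 + 4589 = 15832
Divide by 5: 15832 / 5 = 3166.40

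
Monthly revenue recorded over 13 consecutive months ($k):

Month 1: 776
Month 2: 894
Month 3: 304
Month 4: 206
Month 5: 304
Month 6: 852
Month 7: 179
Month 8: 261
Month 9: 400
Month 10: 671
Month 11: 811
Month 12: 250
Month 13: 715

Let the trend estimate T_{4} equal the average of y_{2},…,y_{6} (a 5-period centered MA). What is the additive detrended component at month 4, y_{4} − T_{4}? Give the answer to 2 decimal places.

-306.00

Trend T_4 = (894 + 304 + 206 + 304 + 852) / 5 = 2560/5 = 512.0000
Detrended value: 206 − 512.0000 = -306.00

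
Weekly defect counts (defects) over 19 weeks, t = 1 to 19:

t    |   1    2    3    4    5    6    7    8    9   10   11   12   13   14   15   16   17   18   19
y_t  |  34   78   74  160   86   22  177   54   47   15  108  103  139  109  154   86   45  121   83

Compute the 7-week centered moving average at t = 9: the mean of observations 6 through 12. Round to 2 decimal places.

Sum of periods 6–12: 22 + 177 + 54 + 47 + 15 + 108 + 103 = 526
Divide by 7: 526 / 7 = 75.14

75.14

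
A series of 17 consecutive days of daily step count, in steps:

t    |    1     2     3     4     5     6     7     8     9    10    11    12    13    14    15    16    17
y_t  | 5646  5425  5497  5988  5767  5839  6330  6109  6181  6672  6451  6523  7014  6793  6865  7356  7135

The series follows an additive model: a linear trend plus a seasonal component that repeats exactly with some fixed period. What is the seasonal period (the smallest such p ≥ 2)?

First differences y_{t+1} − y_t: -221, 72, 491, -221, 72, 491, -221, 72, …
The difference pattern repeats every 3 terms and not for any smaller step, so p = 3.

3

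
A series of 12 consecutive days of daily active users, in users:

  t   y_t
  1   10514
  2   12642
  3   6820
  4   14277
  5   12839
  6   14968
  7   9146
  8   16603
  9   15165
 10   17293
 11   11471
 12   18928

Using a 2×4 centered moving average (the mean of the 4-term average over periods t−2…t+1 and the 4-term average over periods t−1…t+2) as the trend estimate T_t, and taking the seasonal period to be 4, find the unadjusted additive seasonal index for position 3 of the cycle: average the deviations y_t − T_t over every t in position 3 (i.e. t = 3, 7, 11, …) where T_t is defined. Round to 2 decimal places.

-4533.81

Season position 3 occurs at t = 3, 7 (where T_t is defined).
t=3: T_3 = 11353.8750; y_3 − T_3 = 6820 − 11353.8750 = -4533.8750
t=7: T_7 = 13679.7500; y_7 − T_7 = 9146 − 13679.7500 = -4533.7500
Mean deviation: (-4533.8750 + -4533.7500) / 2 = -4533.81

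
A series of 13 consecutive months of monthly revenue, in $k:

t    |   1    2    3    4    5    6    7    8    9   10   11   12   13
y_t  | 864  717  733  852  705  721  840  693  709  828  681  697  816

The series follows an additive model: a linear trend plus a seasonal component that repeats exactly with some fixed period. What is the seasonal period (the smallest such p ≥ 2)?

3

First differences y_{t+1} − y_t: -147, 16, 119, -147, 16, 119, -147, 16, …
The difference pattern repeats every 3 terms and not for any smaller step, so p = 3.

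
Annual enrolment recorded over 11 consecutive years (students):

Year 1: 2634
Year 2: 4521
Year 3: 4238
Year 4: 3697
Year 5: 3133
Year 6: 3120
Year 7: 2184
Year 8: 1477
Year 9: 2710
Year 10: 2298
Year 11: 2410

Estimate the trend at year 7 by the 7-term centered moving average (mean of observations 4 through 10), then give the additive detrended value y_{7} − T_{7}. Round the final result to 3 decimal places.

Trend T_7 = (3697 + 3133 + 3120 + 2184 + 1477 + 2710 + 2298) / 7 = 18619/7 = 2659.85714
Detrended value: 2184 − 2659.85714 = -475.857

-475.857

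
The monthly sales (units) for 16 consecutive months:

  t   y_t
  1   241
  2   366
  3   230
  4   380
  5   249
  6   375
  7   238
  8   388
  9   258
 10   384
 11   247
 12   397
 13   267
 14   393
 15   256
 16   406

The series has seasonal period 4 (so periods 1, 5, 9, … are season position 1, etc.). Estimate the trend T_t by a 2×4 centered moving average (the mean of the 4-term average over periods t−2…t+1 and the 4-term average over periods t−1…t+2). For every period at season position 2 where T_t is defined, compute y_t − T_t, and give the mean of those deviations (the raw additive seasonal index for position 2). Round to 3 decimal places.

63.583

Season position 2 occurs at t = 6, 10, 14 (where T_t is defined).
t=6: T_6 = 311.50000; y_6 − T_6 = 375 − 311.50000 = 63.50000
t=10: T_10 = 320.37500; y_10 − T_10 = 384 − 320.37500 = 63.62500
t=14: T_14 = 329.37500; y_14 − T_14 = 393 − 329.37500 = 63.62500
Mean deviation: (63.50000 + 63.62500 + 63.62500) / 3 = 63.583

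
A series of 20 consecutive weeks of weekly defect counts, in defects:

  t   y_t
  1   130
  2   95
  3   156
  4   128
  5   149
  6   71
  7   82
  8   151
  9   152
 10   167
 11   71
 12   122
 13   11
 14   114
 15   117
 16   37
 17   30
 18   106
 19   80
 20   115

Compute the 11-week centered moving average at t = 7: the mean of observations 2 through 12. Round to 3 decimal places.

122.182

Sum of periods 2–12: 95 + 156 + 128 + 149 + 71 + 82 + 151 + 152 + 167 + 71 + 122 = 1344
Divide by 11: 1344 / 11 = 122.182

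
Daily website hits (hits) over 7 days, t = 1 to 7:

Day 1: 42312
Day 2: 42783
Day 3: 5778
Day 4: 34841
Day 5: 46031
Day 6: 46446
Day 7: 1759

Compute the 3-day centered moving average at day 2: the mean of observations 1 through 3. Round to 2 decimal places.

30291.00

Sum of periods 1–3: 42312 + 42783 + 5778 = 90873
Divide by 3: 90873 / 3 = 30291.00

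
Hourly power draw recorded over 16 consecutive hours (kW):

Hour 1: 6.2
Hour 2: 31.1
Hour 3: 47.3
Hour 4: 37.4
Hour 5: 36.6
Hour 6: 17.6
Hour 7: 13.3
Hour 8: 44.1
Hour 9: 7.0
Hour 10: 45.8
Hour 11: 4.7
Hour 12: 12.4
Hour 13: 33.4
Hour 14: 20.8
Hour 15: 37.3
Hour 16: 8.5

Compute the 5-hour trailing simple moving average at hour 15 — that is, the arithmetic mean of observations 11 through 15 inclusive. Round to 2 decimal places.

21.72

Sum of periods 11–15: 4.7 + 12.4 + 33.4 + 20.8 + 37.3 = 108.6
Divide by 5: 108.6 / 5 = 21.72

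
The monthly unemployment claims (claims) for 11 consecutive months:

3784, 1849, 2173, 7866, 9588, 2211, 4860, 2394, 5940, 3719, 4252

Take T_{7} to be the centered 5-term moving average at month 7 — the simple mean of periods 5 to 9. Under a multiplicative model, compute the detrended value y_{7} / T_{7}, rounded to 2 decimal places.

Trend T_7 = (9588 + 2211 + 4860 + 2394 + 5940) / 5 = 24993/5 = 4998.6000
Ratio to trend: 4860 / 4998.6000 = 0.97

0.97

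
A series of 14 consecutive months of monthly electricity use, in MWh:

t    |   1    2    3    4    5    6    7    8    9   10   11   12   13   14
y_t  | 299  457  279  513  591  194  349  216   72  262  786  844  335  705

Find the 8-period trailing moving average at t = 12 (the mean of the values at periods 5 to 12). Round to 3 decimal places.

Sum of periods 5–12: 591 + 194 + 349 + 216 + 72 + 262 + 786 + 844 = 3314
Divide by 8: 3314 / 8 = 414.250

414.250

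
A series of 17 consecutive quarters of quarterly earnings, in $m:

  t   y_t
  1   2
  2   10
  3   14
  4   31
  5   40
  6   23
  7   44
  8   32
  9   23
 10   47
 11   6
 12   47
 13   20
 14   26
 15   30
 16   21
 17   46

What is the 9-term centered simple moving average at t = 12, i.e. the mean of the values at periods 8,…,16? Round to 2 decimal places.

Sum of periods 8–16: 32 + 23 + 47 + 6 + 47 + 20 + 26 + 30 + 21 = 252
Divide by 9: 252 / 9 = 28.00

28.00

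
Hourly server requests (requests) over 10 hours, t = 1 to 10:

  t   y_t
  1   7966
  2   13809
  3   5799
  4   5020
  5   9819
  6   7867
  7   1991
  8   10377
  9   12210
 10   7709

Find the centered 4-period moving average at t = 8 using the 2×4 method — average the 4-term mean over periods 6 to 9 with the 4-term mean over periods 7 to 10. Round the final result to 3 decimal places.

Sum over 6–9: 7867 + 1991 + 10377 + 12210 = 32445
Sum over 7–10: 1991 + 10377 + 12210 + 7709 = 32287
CMA at t=8 = (32445 + 32287) / (2·4) = 64732 / 8 = 8091.500

8091.500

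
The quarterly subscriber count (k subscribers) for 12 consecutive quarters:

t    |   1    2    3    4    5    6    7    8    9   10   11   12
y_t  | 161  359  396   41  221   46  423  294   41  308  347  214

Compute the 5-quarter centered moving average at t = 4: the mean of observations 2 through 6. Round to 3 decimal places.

Sum of periods 2–6: 359 + 396 + 41 + 221 + 46 = 1063
Divide by 5: 1063 / 5 = 212.600

212.600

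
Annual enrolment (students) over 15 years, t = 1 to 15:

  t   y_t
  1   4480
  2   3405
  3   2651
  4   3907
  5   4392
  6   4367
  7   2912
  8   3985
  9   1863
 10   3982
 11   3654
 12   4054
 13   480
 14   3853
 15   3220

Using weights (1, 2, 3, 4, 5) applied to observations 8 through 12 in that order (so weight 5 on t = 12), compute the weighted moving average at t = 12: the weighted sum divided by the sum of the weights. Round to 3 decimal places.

3636.200

Weighted sum: 1·3985 + 2·1863 + 3·3982 + 4·3654 + 5·4054 = 3985 + 3726 + 11946 + 14616 + 20270 = 54543
Weight total: 1 + 2 + 3 + 4 + 5 = 15
WMA = 54543 / 15 = 3636.200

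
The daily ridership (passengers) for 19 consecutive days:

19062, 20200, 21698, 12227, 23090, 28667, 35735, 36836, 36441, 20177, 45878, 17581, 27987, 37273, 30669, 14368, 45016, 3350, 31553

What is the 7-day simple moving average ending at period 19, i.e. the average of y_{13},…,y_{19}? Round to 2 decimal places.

27173.71

Sum of periods 13–19: 27987 + 37273 + 30669 + 14368 + 45016 + 3350 + 31553 = 190216
Divide by 7: 190216 / 7 = 27173.71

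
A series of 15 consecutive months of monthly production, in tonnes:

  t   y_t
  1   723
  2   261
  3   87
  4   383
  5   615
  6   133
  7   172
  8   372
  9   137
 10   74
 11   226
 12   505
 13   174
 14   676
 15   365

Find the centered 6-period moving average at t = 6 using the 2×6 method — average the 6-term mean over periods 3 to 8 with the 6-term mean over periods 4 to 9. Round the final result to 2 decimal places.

Sum over 3–8: 87 + 383 + 615 + 133 + 172 + 372 = 1762
Sum over 4–9: 383 + 615 + 133 + 172 + 372 + 137 = 1812
CMA at t=6 = (1762 + 1812) / (2·6) = 3574 / 12 = 297.83

297.83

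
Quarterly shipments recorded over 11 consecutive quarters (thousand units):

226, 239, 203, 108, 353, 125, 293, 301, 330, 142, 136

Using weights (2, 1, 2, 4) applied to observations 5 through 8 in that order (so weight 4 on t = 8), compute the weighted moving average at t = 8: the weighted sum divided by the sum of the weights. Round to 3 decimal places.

291.222

Weighted sum: 2·353 + 1·125 + 2·293 + 4·301 = 706 + 125 + 586 + 1204 = 2621
Weight total: 2 + 1 + 2 + 4 = 9
WMA = 2621 / 9 = 291.222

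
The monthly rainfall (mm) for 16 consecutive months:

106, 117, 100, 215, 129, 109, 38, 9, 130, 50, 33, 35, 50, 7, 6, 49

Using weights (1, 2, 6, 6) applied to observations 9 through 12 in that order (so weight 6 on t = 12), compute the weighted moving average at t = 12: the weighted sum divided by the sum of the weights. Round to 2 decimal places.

42.53

Weighted sum: 1·130 + 2·50 + 6·33 + 6·35 = 130 + 100 + 198 + 210 = 638
Weight total: 1 + 2 + 6 + 6 = 15
WMA = 638 / 15 = 42.53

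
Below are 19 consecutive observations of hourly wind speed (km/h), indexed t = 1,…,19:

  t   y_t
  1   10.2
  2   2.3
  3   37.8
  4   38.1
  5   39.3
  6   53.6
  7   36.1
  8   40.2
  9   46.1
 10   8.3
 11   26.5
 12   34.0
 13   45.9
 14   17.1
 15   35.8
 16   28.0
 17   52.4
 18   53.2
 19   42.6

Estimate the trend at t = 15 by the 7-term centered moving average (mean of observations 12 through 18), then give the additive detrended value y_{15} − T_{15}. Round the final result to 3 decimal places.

-2.257

Trend T_15 = (34.0 + 45.9 + 17.1 + 35.8 + 28.0 + 52.4 + 53.2) / 7 = 266.4/7 = 38.05714
Detrended value: 35.8 − 38.05714 = -2.257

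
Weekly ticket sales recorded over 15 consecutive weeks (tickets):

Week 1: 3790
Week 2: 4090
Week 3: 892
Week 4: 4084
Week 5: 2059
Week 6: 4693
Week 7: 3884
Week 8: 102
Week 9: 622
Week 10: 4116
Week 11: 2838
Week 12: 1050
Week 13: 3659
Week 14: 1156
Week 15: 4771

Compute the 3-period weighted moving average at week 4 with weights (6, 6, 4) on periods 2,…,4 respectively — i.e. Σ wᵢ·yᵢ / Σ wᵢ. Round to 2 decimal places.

2889.25

Weighted sum: 6·4090 + 6·892 + 4·4084 = 24540 + 5352 + 16336 = 46228
Weight total: 6 + 6 + 4 = 16
WMA = 46228 / 16 = 2889.25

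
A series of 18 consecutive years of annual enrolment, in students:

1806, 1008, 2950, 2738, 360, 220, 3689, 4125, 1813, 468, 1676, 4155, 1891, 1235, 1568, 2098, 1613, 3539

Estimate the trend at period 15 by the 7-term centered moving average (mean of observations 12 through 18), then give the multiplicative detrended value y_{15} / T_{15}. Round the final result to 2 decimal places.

Trend T_15 = (4155 + 1891 + 1235 + 1568 + 2098 + 1613 + 3539) / 7 = 16099/7 = 2299.8571
Ratio to trend: 1568 / 2299.8571 = 0.68

0.68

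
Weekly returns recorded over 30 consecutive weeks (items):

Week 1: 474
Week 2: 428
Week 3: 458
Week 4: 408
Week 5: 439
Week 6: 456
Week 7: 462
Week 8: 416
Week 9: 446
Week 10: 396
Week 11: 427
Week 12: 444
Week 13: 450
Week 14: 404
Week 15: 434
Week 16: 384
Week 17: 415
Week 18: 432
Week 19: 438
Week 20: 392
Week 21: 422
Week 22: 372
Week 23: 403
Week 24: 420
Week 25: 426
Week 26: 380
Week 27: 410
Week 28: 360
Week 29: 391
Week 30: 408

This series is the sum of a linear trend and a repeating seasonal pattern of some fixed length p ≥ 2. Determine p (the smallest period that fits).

First differences y_{t+1} − y_t: -46, 30, -50, 31, 17, 6, -46, 30, -50, 31, 17, 6, -46, 30, …
The difference pattern repeats every 6 terms and not for any smaller step, so p = 6.

6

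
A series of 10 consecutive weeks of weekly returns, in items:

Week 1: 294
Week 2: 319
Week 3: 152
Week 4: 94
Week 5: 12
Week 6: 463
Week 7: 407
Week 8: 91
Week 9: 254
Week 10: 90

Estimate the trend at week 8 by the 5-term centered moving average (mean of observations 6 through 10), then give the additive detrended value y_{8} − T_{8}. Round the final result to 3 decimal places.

Trend T_8 = (463 + 407 + 91 + 254 + 90) / 5 = 1305/5 = 261.00000
Detrended value: 91 − 261.00000 = -170.000

-170.000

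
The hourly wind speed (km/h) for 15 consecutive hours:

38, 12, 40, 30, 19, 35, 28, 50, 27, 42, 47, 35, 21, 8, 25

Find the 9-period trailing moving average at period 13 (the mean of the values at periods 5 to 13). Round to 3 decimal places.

Sum of periods 5–13: 19 + 35 + 28 + 50 + 27 + 42 + 47 + 35 + 21 = 304
Divide by 9: 304 / 9 = 33.778

33.778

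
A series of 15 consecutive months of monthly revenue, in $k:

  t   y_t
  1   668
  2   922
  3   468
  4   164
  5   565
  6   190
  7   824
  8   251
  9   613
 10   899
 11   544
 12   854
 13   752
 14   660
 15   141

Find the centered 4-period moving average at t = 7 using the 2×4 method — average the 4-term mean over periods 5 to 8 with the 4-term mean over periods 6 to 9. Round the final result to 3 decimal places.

463.500

Sum over 5–8: 565 + 190 + 824 + 251 = 1830
Sum over 6–9: 190 + 824 + 251 + 613 = 1878
CMA at t=7 = (1830 + 1878) / (2·4) = 3708 / 8 = 463.500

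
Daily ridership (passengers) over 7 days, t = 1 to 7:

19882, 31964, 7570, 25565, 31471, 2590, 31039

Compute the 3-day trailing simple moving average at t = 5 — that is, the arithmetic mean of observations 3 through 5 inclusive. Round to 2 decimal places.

Sum of periods 3–5: 7570 + 25565 + 31471 = 64606
Divide by 3: 64606 / 3 = 21535.33

21535.33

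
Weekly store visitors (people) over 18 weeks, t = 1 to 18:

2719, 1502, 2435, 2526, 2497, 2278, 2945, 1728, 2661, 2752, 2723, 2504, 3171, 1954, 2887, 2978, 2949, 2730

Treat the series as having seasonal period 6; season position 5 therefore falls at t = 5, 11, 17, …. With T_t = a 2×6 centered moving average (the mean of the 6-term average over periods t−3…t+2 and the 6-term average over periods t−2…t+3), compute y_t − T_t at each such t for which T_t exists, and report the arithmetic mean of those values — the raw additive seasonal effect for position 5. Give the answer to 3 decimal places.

114.333

Season position 5 occurs at t = 5, 11 (where T_t is defined).
t=5: T_5 = 2382.66667; y_5 − T_5 = 2497 − 2382.66667 = 114.33333
t=11: T_11 = 2608.66667; y_11 − T_11 = 2723 − 2608.66667 = 114.33333
Mean deviation: (114.33333 + 114.33333) / 2 = 114.333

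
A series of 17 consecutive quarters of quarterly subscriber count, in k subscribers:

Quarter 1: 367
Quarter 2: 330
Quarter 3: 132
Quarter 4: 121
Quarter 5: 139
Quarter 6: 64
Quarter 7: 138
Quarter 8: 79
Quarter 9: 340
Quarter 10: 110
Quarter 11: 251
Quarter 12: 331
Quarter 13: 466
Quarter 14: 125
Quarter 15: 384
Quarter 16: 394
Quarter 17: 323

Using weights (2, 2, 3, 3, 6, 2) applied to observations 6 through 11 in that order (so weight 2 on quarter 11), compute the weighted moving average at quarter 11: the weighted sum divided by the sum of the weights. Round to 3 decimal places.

Weighted sum: 2·64 + 2·138 + 3·79 + 3·340 + 6·110 + 2·251 = 128 + 276 + 237 + 1020 + 660 + 502 = 2823
Weight total: 2 + 2 + 3 + 3 + 6 + 2 = 18
WMA = 2823 / 18 = 156.833

156.833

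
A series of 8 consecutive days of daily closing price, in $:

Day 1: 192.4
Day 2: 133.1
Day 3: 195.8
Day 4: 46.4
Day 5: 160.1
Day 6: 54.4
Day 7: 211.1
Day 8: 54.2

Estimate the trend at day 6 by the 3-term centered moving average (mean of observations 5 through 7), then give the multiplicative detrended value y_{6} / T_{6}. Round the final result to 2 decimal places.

Trend T_6 = (160.1 + 54.4 + 211.1) / 3 = 425.6/3 = 141.8667
Ratio to trend: 54.4 / 141.8667 = 0.38

0.38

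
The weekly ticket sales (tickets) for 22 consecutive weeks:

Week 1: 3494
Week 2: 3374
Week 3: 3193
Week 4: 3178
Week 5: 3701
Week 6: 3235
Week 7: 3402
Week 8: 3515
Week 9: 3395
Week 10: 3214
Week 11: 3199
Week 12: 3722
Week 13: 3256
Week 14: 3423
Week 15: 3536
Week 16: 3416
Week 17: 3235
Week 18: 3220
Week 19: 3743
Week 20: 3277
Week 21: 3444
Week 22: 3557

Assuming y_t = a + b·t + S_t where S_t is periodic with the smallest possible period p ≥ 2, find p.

First differences y_{t+1} − y_t: -120, -181, -15, 523, -466, 167, 113, -120, -181, -15, 523, -466, 167, 113, -120, -181, …
The difference pattern repeats every 7 terms and not for any smaller step, so p = 7.

7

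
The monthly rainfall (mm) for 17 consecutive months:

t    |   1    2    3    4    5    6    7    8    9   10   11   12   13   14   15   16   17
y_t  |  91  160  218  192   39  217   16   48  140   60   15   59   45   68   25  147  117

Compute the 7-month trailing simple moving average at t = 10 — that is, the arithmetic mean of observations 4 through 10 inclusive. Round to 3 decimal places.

101.714

Sum of periods 4–10: 192 + 39 + 217 + 16 + 48 + 140 + 60 = 712
Divide by 7: 712 / 7 = 101.714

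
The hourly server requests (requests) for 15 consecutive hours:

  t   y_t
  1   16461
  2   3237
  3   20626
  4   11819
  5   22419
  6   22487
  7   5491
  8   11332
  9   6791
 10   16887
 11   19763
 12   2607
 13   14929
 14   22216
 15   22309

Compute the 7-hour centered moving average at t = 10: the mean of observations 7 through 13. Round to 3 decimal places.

11114.286

Sum of periods 7–13: 5491 + 11332 + 6791 + 16887 + 19763 + 2607 + 14929 = 77800
Divide by 7: 77800 / 7 = 11114.286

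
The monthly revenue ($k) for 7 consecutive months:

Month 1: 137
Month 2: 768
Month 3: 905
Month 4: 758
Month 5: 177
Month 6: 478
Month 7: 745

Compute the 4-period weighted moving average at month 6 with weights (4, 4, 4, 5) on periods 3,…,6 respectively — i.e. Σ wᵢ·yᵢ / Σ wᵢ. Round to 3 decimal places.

573.529

Weighted sum: 4·905 + 4·758 + 4·177 + 5·478 = 3620 + 3032 + 708 + 2390 = 9750
Weight total: 4 + 4 + 4 + 5 = 17
WMA = 9750 / 17 = 573.529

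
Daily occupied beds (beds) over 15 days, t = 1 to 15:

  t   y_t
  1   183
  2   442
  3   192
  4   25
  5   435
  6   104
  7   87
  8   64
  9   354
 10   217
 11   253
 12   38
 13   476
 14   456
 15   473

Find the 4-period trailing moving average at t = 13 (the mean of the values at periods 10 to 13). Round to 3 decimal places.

246.000

Sum of periods 10–13: 217 + 253 + 38 + 476 = 984
Divide by 4: 984 / 4 = 246.000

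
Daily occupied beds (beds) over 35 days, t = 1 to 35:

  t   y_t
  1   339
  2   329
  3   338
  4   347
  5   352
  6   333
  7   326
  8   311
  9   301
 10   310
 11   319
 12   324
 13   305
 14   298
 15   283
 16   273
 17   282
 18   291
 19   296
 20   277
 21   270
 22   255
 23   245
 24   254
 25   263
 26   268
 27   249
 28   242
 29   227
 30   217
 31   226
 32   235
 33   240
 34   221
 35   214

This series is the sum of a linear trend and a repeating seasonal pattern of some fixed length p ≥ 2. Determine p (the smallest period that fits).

First differences y_{t+1} − y_t: -10, 9, 9, 5, -19, -7, -15, -10, 9, 9, 5, -19, -7, -15, -10, 9, …
The difference pattern repeats every 7 terms and not for any smaller step, so p = 7.

7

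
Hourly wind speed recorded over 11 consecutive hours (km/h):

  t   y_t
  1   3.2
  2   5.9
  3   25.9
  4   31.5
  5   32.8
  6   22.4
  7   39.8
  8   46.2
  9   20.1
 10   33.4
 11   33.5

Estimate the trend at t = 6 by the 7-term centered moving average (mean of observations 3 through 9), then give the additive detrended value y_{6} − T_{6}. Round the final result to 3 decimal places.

-8.843

Trend T_6 = (25.9 + 31.5 + 32.8 + 22.4 + 39.8 + 46.2 + 20.1) / 7 = 218.7/7 = 31.24286
Detrended value: 22.4 − 31.24286 = -8.843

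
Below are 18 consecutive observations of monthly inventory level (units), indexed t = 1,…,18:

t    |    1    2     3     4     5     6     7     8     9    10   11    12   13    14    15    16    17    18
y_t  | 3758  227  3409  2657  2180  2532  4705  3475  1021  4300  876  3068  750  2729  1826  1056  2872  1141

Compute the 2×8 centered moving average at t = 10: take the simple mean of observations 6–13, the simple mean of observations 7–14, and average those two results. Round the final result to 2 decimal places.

2603.19

Sum over 6–13: 2532 + 4705 + 3475 + 1021 + 4300 + 876 + 3068 + 750 = 20727
Sum over 7–14: 4705 + 3475 + 1021 + 4300 + 876 + 3068 + 750 + 2729 = 20924
CMA at t=10 = (20727 + 20924) / (2·8) = 41651 / 16 = 2603.19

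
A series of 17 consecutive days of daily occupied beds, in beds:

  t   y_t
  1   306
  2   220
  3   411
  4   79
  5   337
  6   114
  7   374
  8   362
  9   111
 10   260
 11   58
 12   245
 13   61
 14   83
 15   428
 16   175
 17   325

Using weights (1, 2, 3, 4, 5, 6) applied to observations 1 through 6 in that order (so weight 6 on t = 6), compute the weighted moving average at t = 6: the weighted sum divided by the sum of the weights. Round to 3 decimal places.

222.095

Weighted sum: 1·306 + 2·220 + 3·411 + 4·79 + 5·337 + 6·114 = 306 + 440 + 1233 + 316 + 1685 + 684 = 4664
Weight total: 1 + 2 + 3 + 4 + 5 + 6 = 21
WMA = 4664 / 21 = 222.095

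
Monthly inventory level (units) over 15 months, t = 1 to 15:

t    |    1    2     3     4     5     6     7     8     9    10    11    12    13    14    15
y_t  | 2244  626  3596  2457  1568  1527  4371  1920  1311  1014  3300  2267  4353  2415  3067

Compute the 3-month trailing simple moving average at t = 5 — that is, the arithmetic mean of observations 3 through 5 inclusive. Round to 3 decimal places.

2540.333

Sum of periods 3–5: 3596 + 2457 + 1568 = 7621
Divide by 3: 7621 / 3 = 2540.333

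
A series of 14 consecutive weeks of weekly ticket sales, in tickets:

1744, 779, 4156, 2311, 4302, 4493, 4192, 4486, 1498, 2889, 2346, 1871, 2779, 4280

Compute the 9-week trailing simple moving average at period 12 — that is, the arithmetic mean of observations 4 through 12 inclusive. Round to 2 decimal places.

Sum of periods 4–12: 2311 + 4302 + 4493 + 4192 + 4486 + 1498 + 2889 + 2346 + 1871 = 28388
Divide by 9: 28388 / 9 = 3154.22

3154.22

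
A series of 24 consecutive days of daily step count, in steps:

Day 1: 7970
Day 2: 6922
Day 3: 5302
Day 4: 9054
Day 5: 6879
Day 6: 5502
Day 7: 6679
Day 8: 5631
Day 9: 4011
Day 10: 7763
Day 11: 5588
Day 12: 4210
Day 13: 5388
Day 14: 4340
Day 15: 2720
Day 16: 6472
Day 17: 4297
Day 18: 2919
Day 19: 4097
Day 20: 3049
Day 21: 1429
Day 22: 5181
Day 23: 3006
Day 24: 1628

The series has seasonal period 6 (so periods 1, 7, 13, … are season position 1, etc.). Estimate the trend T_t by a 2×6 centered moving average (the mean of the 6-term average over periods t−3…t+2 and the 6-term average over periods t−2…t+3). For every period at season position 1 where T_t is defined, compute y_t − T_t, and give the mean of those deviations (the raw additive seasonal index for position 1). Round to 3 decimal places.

Season position 1 occurs at t = 7, 13, 19 (where T_t is defined).
t=7: T_7 = 6185.08333; y_7 − T_7 = 6679 − 6185.08333 = 493.91667
t=13: T_13 = 4893.91667; y_13 − T_13 = 5388 − 4893.91667 = 494.08333
t=19: T_19 = 3602.91667; y_19 − T_19 = 4097 − 3602.91667 = 494.08333
Mean deviation: (493.91667 + 494.08333 + 494.08333) / 3 = 494.028

494.028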